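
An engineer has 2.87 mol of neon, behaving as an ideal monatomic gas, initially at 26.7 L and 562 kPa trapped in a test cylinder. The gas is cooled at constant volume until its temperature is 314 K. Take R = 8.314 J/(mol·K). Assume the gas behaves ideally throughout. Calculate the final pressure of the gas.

281 kPa

T₁ = P₁V₁/(nR) = 562×26.7/(2.87×8.314) = 629 K.
Isochoric: V stays 26.7 L; P/T = const ⇒ T₂ = 314 K, P₂ = 281 kPa.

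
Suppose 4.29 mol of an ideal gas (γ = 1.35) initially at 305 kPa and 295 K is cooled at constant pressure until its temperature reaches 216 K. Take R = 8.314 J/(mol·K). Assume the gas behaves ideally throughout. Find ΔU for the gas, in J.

V₁ = nRT₁/P₁ = 4.29×8.314×295/305 = 34.5 L.
Isobaric: P stays 305 kPa; V/T = const ⇒ T₂ = 216 K, V₂ = 25.3 L.
For an ideal gas ΔU = nCvΔT with Cv = R/(γ−1) = 23.8 J/(mol·K).
ΔU = 4.29×23.8×(216−295) = -8050 J.

-8050 J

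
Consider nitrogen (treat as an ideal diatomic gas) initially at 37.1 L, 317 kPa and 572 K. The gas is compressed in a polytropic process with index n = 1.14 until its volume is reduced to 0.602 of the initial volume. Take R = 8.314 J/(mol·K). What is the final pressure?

565 kPa

Polytropic n=1.14: T₂ = T₁(V₁/V₂)^(n−1) = 572×(1.66)^0.14 = 614 K; P₂ = P₁(V₁/V₂)^n = 565 kPa.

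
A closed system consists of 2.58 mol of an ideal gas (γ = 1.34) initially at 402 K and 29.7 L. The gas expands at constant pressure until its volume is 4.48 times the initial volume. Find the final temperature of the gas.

P₁ = nRT₁/V₁ = 2.58×8.314×402/29.7 = 290 kPa.
Isobaric: P stays 290 kPa; V/T = const ⇒ T₂ = 1800 K, V₂ = 133 L.

1800 K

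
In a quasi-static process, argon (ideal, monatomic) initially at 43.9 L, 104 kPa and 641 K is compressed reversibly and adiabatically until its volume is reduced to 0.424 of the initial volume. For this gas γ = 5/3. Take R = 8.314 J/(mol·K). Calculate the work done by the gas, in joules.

-5290 J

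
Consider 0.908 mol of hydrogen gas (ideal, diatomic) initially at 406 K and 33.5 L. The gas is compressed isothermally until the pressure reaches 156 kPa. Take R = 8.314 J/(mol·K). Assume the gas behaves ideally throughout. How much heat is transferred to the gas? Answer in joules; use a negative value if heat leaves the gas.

P₁ = nRT₁/V₁ = 0.908×8.314×406/33.5 = 91.5 kPa.
Isothermal: T stays 406 K; PV = const ⇒ V₂ = 19.6 L, P₂ = 156 kPa.
ΔU = 0 (ideal gas, T constant).
W = nRT ln(V₂/V₁) = 0.908×8.314×406×ln(0.586) = -1640 J.
Q = ΔU + W = -1640 J.

-1640 J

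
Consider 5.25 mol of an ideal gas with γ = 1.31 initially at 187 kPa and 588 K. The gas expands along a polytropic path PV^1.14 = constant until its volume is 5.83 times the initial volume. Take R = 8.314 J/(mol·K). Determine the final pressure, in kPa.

25.1 kPa

V₁ = nRT₁/P₁ = 5.25×8.314×588/187 = 137 L.
Polytropic n=1.14: T₂ = T₁(V₁/V₂)^(n−1) = 588×(0.172)^0.14 = 459 K; P₂ = P₁(V₁/V₂)^n = 25.1 kPa.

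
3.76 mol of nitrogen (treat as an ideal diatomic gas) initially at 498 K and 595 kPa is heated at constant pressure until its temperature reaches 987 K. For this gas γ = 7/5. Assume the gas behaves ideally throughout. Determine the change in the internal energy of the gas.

V₁ = nRT₁/P₁ = 3.76×8.314×498/595 = 26.2 L.
Isobaric: P stays 595 kPa; V/T = const ⇒ T₂ = 987 K, V₂ = 51.9 L.
For an ideal gas ΔU = nCvΔT with Cv = (5/2)R = 20.8 J/(mol·K).
ΔU = 3.76×20.8×(987−498) = 38200 J.

38200 J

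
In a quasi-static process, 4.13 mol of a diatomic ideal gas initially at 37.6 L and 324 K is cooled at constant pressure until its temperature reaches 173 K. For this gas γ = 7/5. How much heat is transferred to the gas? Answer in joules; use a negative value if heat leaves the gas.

-18100 J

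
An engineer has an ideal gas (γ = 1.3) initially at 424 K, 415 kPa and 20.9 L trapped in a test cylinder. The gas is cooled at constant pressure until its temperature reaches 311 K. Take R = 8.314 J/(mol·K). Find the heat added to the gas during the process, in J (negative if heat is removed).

-10000 J

n = P₁V₁/(RT₁) = 415×20.9/(8.314×424) = 2.46 mol.
Isobaric: P stays 415 kPa; V/T = const ⇒ T₂ = 311 K, V₂ = 15.3 L.
W = PΔV = 415×(15.3−20.9) kPa·L = -2310 J.
ΔU = nCvΔT = 2.46×27.7×(311−424) = -7710 J.
Q = ΔU + W = nCpΔT = -10000 J.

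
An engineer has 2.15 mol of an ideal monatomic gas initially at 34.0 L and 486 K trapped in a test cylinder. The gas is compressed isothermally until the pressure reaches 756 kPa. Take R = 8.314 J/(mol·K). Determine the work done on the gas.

9420 J

P₁ = nRT₁/V₁ = 2.15×8.314×486/34.0 = 256 kPa.
Isothermal: T stays 486 K; PV = const ⇒ V₂ = 11.5 L, P₂ = 756 kPa.
W = nRT ln(V₂/V₁) = 2.15×8.314×486×ln(0.338) = -9420 J.
Work done on the gas = −W_by = 9420 J.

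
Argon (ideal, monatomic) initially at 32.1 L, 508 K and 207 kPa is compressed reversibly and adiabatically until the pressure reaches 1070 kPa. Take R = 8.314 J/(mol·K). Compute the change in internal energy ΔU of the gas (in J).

9260 J

n = P₁V₁/(RT₁) = 207×32.1/(8.314×508) = 1.57 mol.
Adiabatic: T₂/T₁ = (P₂/P₁)^((γ−1)/γ) ⇒ T₂ = 508×(5.17)^0.400 = 980 K; V₂ = 12.0 L.
For an ideal gas ΔU = nCvΔT with Cv = (3/2)R = 12.5 J/(mol·K).
ΔU = 1.57×12.5×(980−508) = 9260 J.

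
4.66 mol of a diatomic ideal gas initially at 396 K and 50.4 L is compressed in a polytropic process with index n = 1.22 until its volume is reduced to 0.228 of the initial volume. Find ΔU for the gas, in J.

P₁ = nRT₁/V₁ = 4.66×8.314×396/50.4 = 304 kPa.
Polytropic n=1.22: T₂ = T₁(V₁/V₂)^(n−1) = 396×(4.39)^0.22 = 548 K; P₂ = P₁(V₁/V₂)^n = 1850 kPa.
For an ideal gas ΔU = nCvΔT with Cv = (5/2)R = 20.8 J/(mol·K).
ΔU = 4.66×20.8×(548−396) = 14700 J.

14700 J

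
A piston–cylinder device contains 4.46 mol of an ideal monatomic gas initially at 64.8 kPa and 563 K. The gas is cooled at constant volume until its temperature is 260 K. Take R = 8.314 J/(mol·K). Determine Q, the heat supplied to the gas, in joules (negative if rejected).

-16900 J

V₁ = nRT₁/P₁ = 4.46×8.314×563/64.8 = 322 L.
Isochoric: V stays 322 L; P/T = const ⇒ T₂ = 260 K, P₂ = 29.9 kPa.
W = 0 (no volume change).
ΔU = nCvΔT = 4.46×12.5×(260−563) = -16900 J.
Q = ΔU = -16900 J.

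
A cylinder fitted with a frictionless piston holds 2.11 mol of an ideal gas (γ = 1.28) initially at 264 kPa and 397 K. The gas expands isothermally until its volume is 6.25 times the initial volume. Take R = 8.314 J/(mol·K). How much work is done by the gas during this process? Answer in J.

V₁ = nRT₁/P₁ = 2.11×8.314×397/264 = 26.4 L.
Isothermal: T stays 397 K; PV = const ⇒ V₂ = 165 L, P₂ = 42.2 kPa.
W = nRT ln(V₂/V₁) = 2.11×8.314×397×ln(6.25) = 12800 J.

12800 J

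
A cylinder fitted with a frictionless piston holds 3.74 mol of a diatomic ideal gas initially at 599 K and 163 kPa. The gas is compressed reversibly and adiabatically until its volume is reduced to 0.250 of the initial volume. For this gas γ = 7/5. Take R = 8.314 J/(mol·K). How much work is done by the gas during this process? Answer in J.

V₁ = nRT₁/P₁ = 3.74×8.314×599/163 = 114 L.
Adiabatic: TV^(γ−1) = const ⇒ T₂ = 599×(4.00)^0.400 = 1040 K; PV^γ = const ⇒ P₂ = 1140 kPa.
ΔU = nCvΔT = 3.74×20.8×(1040−599) = 34500 J.
Q = 0 for an adiabatic process, so W = −ΔU = -34500 J.

-34500 J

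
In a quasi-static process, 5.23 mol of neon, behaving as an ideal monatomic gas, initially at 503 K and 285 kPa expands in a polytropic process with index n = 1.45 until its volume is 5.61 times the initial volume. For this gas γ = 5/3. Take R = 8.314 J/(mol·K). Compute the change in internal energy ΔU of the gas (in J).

-17700 J

V₁ = nRT₁/P₁ = 5.23×8.314×503/285 = 76.7 L.
Polytropic n=1.45: T₂ = T₁(V₁/V₂)^(n−1) = 503×(0.178)^0.45 = 231 K; P₂ = P₁(V₁/V₂)^n = 23.4 kPa.
For an ideal gas ΔU = nCvΔT with Cv = (3/2)R = 12.5 J/(mol·K).
ΔU = 5.23×12.5×(231−503) = -17700 J.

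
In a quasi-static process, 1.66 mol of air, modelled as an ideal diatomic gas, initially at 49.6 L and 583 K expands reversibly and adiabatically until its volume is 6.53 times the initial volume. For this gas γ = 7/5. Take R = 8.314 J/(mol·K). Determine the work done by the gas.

10600 J

P₁ = nRT₁/V₁ = 1.66×8.314×583/49.6 = 162 kPa.
Adiabatic: TV^(γ−1) = const ⇒ T₂ = 583×(0.153)^0.400 = 275 K; PV^γ = const ⇒ P₂ = 11.7 kPa.
ΔU = nCvΔT = 1.66×20.8×(275−583) = -10600 J.
Q = 0 for an adiabatic process, so W = −ΔU = 10600 J.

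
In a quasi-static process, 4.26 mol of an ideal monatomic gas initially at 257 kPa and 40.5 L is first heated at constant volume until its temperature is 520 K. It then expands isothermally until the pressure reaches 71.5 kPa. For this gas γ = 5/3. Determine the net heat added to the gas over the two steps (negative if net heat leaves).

T₁ = P₁V₁/(nR) = 257×40.5/(4.26×8.314) = 294 K.
Step 1 — Isochoric: V stays 40.5 L; P/T = const ⇒ T₂ = 520 K, P₂ = 455 kPa.
W = 0 (no volume change).
ΔU = nCvΔT = 4.26×12.5×(520−294) = 12000 J.
Q = ΔU = 12000 J.
State after step 1: P = 455 kPa, V = 40.5 L, T = 520 K.
Step 2 — Isothermal: T stays 520 K; PV = const ⇒ V₂ = 258 L, P₂ = 71.5 kPa.
ΔU = 0 (ideal gas, T constant).
W = nRT ln(V₂/V₁) = 4.26×8.314×520×ln(6.36) = 34100 J.
Q = ΔU + W = 34100 J.
Net over both steps: W = 34100 J, Q = 46100 J, ΔU = 12000 J.

46100 J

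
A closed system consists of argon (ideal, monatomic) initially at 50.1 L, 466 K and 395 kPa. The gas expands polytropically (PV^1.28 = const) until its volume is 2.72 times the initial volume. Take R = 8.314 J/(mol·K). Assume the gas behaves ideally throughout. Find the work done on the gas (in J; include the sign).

-17300 J

n = P₁V₁/(RT₁) = 395×50.1/(8.314×466) = 5.11 mol.
Polytropic n=1.28: T₂ = T₁(V₁/V₂)^(n−1) = 466×(0.368)^0.28 = 352 K; P₂ = P₁(V₁/V₂)^n = 110 kPa.
W = (P₁V₁−P₂V₂)/(n−1) = (395×50.1−110×136)/0.28 = 17300 J.
Work done on the gas = −W_by = -17300 J.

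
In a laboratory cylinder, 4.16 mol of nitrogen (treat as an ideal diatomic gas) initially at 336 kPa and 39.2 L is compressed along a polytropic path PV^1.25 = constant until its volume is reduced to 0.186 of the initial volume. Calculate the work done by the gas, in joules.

-27500 J

T₁ = P₁V₁/(nR) = 336×39.2/(4.16×8.314) = 381 K.
Polytropic n=1.25: T₂ = T₁(V₁/V₂)^(n−1) = 381×(5.38)^0.25 = 580 K; P₂ = P₁(V₁/V₂)^n = 2750 kPa.
W = (P₁V₁−P₂V₂)/(n−1) = (336×39.2−2750×7.29)/0.25 = -27500 J.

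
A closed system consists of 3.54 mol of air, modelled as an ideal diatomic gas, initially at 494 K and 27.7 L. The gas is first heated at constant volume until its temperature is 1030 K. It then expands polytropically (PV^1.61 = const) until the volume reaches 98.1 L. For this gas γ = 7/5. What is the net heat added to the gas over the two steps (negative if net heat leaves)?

25400 J

P₁ = nRT₁/V₁ = 3.54×8.314×494/27.7 = 525 kPa.
Step 1 — Isochoric: V stays 27.7 L; P/T = const ⇒ T₂ = 1030 K, P₂ = 1090 kPa.
W = 0 (no volume change).
ΔU = nCvΔT = 3.54×20.8×(1030−494) = 39400 J.
Q = ΔU = 39400 J.
State after step 1: P = 1090 kPa, V = 27.7 L, T = 1030 K.
Step 2 — Polytropic n=1.61: T₂ = T₁(V₁/V₂)^(n−1) = 1030×(0.282)^0.61 = 476 K; P₂ = P₁(V₁/V₂)^n = 143 kPa.
W = (P₁V₁−P₂V₂)/(n−1) = (1090×27.7−143×98.1)/0.61 = 26700 J.
ΔU = nCvΔT = 3.54×20.8×(476−1030) = -40700 J.
Q = ΔU + W = -14000 J.
Net over both steps: W = 26700 J, Q = 25400 J, ΔU = -1310 J.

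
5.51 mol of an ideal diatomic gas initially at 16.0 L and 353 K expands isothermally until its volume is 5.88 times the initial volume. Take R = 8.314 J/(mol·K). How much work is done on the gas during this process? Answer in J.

P₁ = nRT₁/V₁ = 5.51×8.314×353/16.0 = 1010 kPa.
Isothermal: T stays 353 K; PV = const ⇒ V₂ = 94.1 L, P₂ = 172 kPa.
W = nRT ln(V₂/V₁) = 5.51×8.314×353×ln(5.88) = 28600 J.
Work done on the gas = −W_by = -28600 J.

-28600 J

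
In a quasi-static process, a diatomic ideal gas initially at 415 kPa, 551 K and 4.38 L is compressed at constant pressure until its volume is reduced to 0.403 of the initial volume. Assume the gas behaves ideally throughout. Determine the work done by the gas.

-1090 J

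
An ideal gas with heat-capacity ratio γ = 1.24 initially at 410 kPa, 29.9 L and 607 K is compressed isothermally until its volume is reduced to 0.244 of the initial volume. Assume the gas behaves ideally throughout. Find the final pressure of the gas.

1680 kPa

Isothermal: T stays 607 K; PV = const ⇒ V₂ = 7.30 L, P₂ = 1680 kPa.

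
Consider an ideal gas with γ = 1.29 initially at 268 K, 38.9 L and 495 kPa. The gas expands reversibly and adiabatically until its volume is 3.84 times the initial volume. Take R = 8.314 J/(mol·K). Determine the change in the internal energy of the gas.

-21500 J

n = P₁V₁/(RT₁) = 495×38.9/(8.314×268) = 8.64 mol.
Adiabatic: TV^(γ−1) = const ⇒ T₂ = 268×(0.260)^0.290 = 181 K; PV^γ = const ⇒ P₂ = 87.3 kPa.
For an ideal gas ΔU = nCvΔT with Cv = R/(γ−1) = 28.7 J/(mol·K).
ΔU = 8.64×28.7×(181−268) = -21500 J.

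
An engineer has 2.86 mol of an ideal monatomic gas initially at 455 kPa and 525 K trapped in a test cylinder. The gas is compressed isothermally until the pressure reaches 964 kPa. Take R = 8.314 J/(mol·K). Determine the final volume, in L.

V₁ = nRT₁/P₁ = 2.86×8.314×525/455 = 27.4 L.
Isothermal: T stays 525 K; PV = const ⇒ V₂ = 12.9 L, P₂ = 964 kPa.

12.9 L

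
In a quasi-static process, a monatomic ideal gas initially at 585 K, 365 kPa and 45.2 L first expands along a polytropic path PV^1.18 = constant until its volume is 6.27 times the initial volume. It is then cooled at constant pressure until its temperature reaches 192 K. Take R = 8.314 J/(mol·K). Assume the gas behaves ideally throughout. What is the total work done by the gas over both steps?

n = P₁V₁/(RT₁) = 365×45.2/(8.314×585) = 3.39 mol.
Step 1 — Polytropic n=1.18: T₂ = T₁(V₁/V₂)^(n−1) = 585×(0.159)^0.18 = 420 K; P₂ = P₁(V₁/V₂)^n = 41.8 kPa.
W = (P₁V₁−P₂V₂)/(n−1) = (365×45.2−41.8×283)/0.18 = 25800 J.
ΔU = nCvΔT = 3.39×12.5×(420−585) = -6960 J.
Q = ΔU + W = 18800 J.
State after step 1: P = 41.8 kPa, V = 283 L, T = 420 K.
Step 2 — Isobaric: P stays 41.8 kPa; V/T = const ⇒ T₂ = 192 K, V₂ = 129 L.
W = PΔV = 41.8×(129−283) kPa·L = -6440 J.
ΔU = nCvΔT = 3.39×12.5×(192−420) = -9660 J.
Q = ΔU + W = nCpΔT = -16100 J.
Net over both steps: W = 19400 J, Q = 2730 J, ΔU = -16600 J.

19400 J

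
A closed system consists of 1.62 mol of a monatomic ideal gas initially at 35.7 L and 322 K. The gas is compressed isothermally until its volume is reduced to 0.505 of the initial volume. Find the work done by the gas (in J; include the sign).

-2960 J

P₁ = nRT₁/V₁ = 1.62×8.314×322/35.7 = 121 kPa.
Isothermal: T stays 322 K; PV = const ⇒ V₂ = 18.0 L, P₂ = 241 kPa.
W = nRT ln(V₂/V₁) = 1.62×8.314×322×ln(0.505) = -2960 J.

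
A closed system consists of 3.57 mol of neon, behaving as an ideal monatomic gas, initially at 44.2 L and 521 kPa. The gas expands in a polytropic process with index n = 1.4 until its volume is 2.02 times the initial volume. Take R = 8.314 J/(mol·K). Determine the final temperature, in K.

586 K

T₁ = P₁V₁/(nR) = 521×44.2/(3.57×8.314) = 776 K.
Polytropic n=1.4: T₂ = T₁(V₁/V₂)^(n−1) = 776×(0.495)^0.40 = 586 K; P₂ = P₁(V₁/V₂)^n = 195 kPa.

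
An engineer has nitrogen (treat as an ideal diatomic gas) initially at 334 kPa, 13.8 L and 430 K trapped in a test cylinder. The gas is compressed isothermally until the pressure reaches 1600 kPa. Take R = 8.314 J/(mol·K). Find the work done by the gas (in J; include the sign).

n = P₁V₁/(RT₁) = 334×13.8/(8.314×430) = 1.29 mol.
Isothermal: T stays 430 K; PV = const ⇒ V₂ = 2.88 L, P₂ = 1600 kPa.
W = nRT ln(V₂/V₁) = 1.29×8.314×430×ln(0.209) = -7220 J.

-7220 J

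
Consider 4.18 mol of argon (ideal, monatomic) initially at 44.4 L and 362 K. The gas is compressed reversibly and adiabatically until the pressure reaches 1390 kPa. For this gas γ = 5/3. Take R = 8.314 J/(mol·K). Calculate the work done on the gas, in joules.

P₁ = nRT₁/V₁ = 4.18×8.314×362/44.4 = 283 kPa.
Adiabatic: T₂/T₁ = (P₂/P₁)^((γ−1)/γ) ⇒ T₂ = 362×(4.91)^0.400 = 684 K; V₂ = 17.1 L.
ΔU = nCvΔT = 4.18×12.5×(684−362) = 16800 J.
Q = 0 for an adiabatic process, so W = −ΔU = -16800 J.
Work done on the gas = −W_by = 16800 J.

16800 J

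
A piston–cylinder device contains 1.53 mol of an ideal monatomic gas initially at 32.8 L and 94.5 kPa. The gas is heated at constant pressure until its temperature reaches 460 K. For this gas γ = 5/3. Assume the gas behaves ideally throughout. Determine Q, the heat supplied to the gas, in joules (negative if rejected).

6880 J

T₁ = P₁V₁/(nR) = 94.5×32.8/(1.53×8.314) = 244 K.
Isobaric: P stays 94.5 kPa; V/T = const ⇒ T₂ = 460 K, V₂ = 61.9 L.
W = PΔV = 94.5×(61.9−32.8) kPa·L = 2750 J.
ΔU = nCvΔT = 1.53×12.5×(460−244) = 4130 J.
Q = ΔU + W = nCpΔT = 6880 J.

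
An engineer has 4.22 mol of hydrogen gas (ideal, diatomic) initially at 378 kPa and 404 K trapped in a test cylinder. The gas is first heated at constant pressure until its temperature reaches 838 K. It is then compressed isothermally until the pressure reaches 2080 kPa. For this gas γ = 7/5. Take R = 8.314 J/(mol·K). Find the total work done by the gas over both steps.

V₁ = nRT₁/P₁ = 4.22×8.314×404/378 = 37.5 L.
Step 1 — Isobaric: P stays 378 kPa; V/T = const ⇒ T₂ = 838 K, V₂ = 77.8 L.
W = PΔV = 378×(77.8−37.5) kPa·L = 15200 J.
ΔU = nCvΔT = 4.22×20.8×(838−404) = 38100 J.
Q = ΔU + W = nCpΔT = 53300 J.
State after step 1: P = 378 kPa, V = 77.8 L, T = 838 K.
Step 2 — Isothermal: T stays 838 K; PV = const ⇒ V₂ = 14.1 L, P₂ = 2080 kPa.
ΔU = 0 (ideal gas, T constant).
W = nRT ln(V₂/V₁) = 4.22×8.314×838×ln(0.182) = -50100 J.
Q = ΔU + W = -50100 J.
Net over both steps: W = -34900 J, Q = 3160 J, ΔU = 38100 J.

-34900 J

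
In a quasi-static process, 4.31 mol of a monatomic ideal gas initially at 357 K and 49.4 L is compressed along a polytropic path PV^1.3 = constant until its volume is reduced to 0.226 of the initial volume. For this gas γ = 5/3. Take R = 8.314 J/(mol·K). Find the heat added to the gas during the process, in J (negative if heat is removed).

-13200 J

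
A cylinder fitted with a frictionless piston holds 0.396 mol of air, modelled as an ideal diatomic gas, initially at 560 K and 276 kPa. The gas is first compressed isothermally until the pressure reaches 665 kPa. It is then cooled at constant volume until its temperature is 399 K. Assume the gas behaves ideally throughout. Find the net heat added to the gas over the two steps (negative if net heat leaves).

-2950 J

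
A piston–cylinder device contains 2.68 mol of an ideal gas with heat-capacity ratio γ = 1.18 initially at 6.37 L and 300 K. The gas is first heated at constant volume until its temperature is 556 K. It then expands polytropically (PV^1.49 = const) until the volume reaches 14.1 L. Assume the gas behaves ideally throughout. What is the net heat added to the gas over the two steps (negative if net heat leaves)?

P₁ = nRT₁/V₁ = 2.68×8.314×300/6.37 = 1050 kPa.
Step 1 — Isochoric: V stays 6.37 L; P/T = const ⇒ T₂ = 556 K, P₂ = 1940 kPa.
W = 0 (no volume change).
ΔU = nCvΔT = 2.68×46.2×(556−300) = 31700 J.
Q = ΔU = 31700 J.
State after step 1: P = 1940 kPa, V = 6.37 L, T = 556 K.
Step 2 — Polytropic n=1.49: T₂ = T₁(V₁/V₂)^(n−1) = 556×(0.452)^0.49 = 377 K; P₂ = P₁(V₁/V₂)^n = 595 kPa.
W = (P₁V₁−P₂V₂)/(n−1) = (1940×6.37−595×14.1)/0.49 = 8150 J.
ΔU = nCvΔT = 2.68×46.2×(377−556) = -22200 J.
Q = ΔU + W = -14000 J.
Net over both steps: W = 8150 J, Q = 17600 J, ΔU = 9490 J.

17600 J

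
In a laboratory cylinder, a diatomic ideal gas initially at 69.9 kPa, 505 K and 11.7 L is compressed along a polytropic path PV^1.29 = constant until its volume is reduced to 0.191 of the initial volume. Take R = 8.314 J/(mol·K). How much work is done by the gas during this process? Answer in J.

n = P₁V₁/(RT₁) = 69.9×11.7/(8.314×505) = 0.195 mol.
Polytropic n=1.29: T₂ = T₁(V₁/V₂)^(n−1) = 505×(5.24)^0.29 = 816 K; P₂ = P₁(V₁/V₂)^n = 591 kPa.
W = (P₁V₁−P₂V₂)/(n−1) = (69.9×11.7−591×2.23)/0.29 = -1740 J.

-1740 J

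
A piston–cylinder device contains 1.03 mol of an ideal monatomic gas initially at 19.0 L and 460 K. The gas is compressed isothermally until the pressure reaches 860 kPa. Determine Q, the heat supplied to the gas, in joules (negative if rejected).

-5600 J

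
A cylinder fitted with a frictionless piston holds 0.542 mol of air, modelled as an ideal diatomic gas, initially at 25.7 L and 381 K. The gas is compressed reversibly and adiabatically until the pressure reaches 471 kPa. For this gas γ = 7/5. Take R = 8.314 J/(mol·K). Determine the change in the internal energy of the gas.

3210 J

P₁ = nRT₁/V₁ = 0.542×8.314×381/25.7 = 66.8 kPa.
Adiabatic: T₂/T₁ = (P₂/P₁)^((γ−1)/γ) ⇒ T₂ = 381×(7.05)^0.286 = 666 K; V₂ = 6.37 L.
For an ideal gas ΔU = nCvΔT with Cv = (5/2)R = 20.8 J/(mol·K).
ΔU = 0.542×20.8×(666−381) = 3210 J.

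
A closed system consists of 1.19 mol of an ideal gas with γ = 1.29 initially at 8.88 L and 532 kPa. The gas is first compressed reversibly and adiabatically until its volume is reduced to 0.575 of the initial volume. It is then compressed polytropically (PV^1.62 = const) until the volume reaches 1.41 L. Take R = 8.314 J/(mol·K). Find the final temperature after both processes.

T₁ = P₁V₁/(nR) = 532×8.88/(1.19×8.314) = 477 K.
Step 1 — Adiabatic: TV^(γ−1) = const ⇒ T₂ = 477×(1.74)^0.290 = 561 K; PV^γ = const ⇒ P₂ = 1090 kPa.
ΔU = nCvΔT = 1.19×28.7×(561−477) = 2840 J.
Q = 0 for an adiabatic process, so W = −ΔU = -2840 J.
State after step 1: P = 1090 kPa, V = 5.11 L, T = 561 K.
Step 2 — Polytropic n=1.62: T₂ = T₁(V₁/V₂)^(n−1) = 561×(3.62)^0.62 = 1240 K; P₂ = P₁(V₁/V₂)^n = 8740 kPa.
W = (P₁V₁−P₂V₂)/(n−1) = (1090×5.11−8740×1.41)/0.62 = -10900 J.
ΔU = nCvΔT = 1.19×28.7×(1240−561) = 23300 J.
Q = ΔU + W = 12400 J.
Net over both steps: W = -13800 J, Q = 12400 J, ΔU = 26200 J.

1240 K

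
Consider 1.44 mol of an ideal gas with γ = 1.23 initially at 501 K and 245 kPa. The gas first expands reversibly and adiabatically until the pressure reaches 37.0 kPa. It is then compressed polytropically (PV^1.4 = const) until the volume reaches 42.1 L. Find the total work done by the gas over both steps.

V₁ = nRT₁/P₁ = 1.44×8.314×501/245 = 24.5 L.
Step 1 — Adiabatic: T₂/T₁ = (P₂/P₁)^((γ−1)/γ) ⇒ T₂ = 501×(0.151)^0.187 = 352 K; V₂ = 114 L.
ΔU = nCvΔT = 1.44×36.1×(352−501) = -7770 J.
Q = 0 for an adiabatic process, so W = −ΔU = 7770 J.
State after step 1: P = 37.0 kPa, V = 114 L, T = 352 K.
Step 2 — Polytropic n=1.4: T₂ = T₁(V₁/V₂)^(n−1) = 352×(2.70)^0.40 = 524 K; P₂ = P₁(V₁/V₂)^n = 149 kPa.
W = (P₁V₁−P₂V₂)/(n−1) = (37.0×114−149×42.1)/0.40 = -5150 J.
ΔU = nCvΔT = 1.44×36.1×(524−352) = 8950 J.
Q = ΔU + W = 3800 J.
Net over both steps: W = 2620 J, Q = 3800 J, ΔU = 1180 J.

2620 J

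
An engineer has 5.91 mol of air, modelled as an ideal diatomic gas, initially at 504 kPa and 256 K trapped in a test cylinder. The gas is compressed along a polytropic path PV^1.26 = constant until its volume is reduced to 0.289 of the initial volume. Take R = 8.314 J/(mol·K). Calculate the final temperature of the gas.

V₁ = nRT₁/P₁ = 5.91×8.314×256/504 = 25.0 L.
Polytropic n=1.26: T₂ = T₁(V₁/V₂)^(n−1) = 256×(3.46)^0.26 = 354 K; P₂ = P₁(V₁/V₂)^n = 2410 kPa.

354 K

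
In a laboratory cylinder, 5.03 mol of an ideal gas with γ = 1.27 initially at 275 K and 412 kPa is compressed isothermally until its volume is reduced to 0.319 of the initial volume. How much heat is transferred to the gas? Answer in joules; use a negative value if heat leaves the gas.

V₁ = nRT₁/P₁ = 5.03×8.314×275/412 = 27.9 L.
Isothermal: T stays 275 K; PV = const ⇒ V₂ = 8.90 L, P₂ = 1290 kPa.
ΔU = 0 (ideal gas, T constant).
W = nRT ln(V₂/V₁) = 5.03×8.314×275×ln(0.319) = -13100 J.
Q = ΔU + W = -13100 J.

-13100 J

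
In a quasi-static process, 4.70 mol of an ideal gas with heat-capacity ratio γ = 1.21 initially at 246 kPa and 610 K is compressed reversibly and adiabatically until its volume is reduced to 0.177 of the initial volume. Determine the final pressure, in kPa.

2000 kPa

V₁ = nRT₁/P₁ = 4.70×8.314×610/246 = 96.9 L.
Adiabatic: TV^(γ−1) = const ⇒ T₂ = 610×(5.65)^0.210 = 878 K; PV^γ = const ⇒ P₂ = 2000 kPa.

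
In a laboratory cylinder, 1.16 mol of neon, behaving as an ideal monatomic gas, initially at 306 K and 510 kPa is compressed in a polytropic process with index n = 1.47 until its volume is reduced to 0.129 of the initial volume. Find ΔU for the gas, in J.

V₁ = nRT₁/P₁ = 1.16×8.314×306/510 = 5.79 L.
Polytropic n=1.47: T₂ = T₁(V₁/V₂)^(n−1) = 306×(7.75)^0.47 = 801 K; P₂ = P₁(V₁/V₂)^n = 10400 kPa.
For an ideal gas ΔU = nCvΔT with Cv = (3/2)R = 12.5 J/(mol·K).
ΔU = 1.16×12.5×(801−306) = 7160 J.

7160 J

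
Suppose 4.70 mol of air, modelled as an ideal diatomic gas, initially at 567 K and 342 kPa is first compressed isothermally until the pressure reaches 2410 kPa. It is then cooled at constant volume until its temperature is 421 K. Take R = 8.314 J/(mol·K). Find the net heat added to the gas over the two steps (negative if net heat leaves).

V₁ = nRT₁/P₁ = 4.70×8.314×567/342 = 64.8 L.
Step 1 — Isothermal: T stays 567 K; PV = const ⇒ V₂ = 9.19 L, P₂ = 2410 kPa.
ΔU = 0 (ideal gas, T constant).
W = nRT ln(V₂/V₁) = 4.70×8.314×567×ln(0.142) = -43300 J.
Q = ΔU + W = -43300 J.
State after step 1: P = 2410 kPa, V = 9.19 L, T = 567 K.
Step 2 — Isochoric: V stays 9.19 L; P/T = const ⇒ T₂ = 421 K, P₂ = 1790 kPa.
W = 0 (no volume change).
ΔU = nCvΔT = 4.70×20.8×(421−567) = -14300 J.
Q = ΔU = -14300 J.
Net over both steps: W = -43300 J, Q = -57500 J, ΔU = -14300 J.

-57500 J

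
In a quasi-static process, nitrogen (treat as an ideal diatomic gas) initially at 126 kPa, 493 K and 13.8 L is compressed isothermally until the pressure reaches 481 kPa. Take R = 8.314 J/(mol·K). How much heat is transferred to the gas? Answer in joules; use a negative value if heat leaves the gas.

-2330 J

n = P₁V₁/(RT₁) = 126×13.8/(8.314×493) = 0.424 mol.
Isothermal: T stays 493 K; PV = const ⇒ V₂ = 3.61 L, P₂ = 481 kPa.
ΔU = 0 (ideal gas, T constant).
W = nRT ln(V₂/V₁) = 0.424×8.314×493×ln(0.262) = -2330 J.
Q = ΔU + W = -2330 J.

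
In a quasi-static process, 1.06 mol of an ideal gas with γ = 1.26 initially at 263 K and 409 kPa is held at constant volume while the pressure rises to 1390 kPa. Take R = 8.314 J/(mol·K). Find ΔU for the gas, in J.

21400 J

V₁ = nRT₁/P₁ = 1.06×8.314×263/409 = 5.67 L.
Isochoric: V stays 5.67 L; P/T = const ⇒ T₂ = 894 K, P₂ = 1390 kPa.
For an ideal gas ΔU = nCvΔT with Cv = R/(γ−1) = 32.0 J/(mol·K).
ΔU = 1.06×32.0×(894−263) = 21400 J.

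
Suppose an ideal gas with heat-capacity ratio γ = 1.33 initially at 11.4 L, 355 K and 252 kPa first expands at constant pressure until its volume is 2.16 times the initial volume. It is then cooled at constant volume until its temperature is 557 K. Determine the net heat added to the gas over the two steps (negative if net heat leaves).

n = P₁V₁/(RT₁) = 252×11.4/(8.314×355) = 0.973 mol.
Step 1 — Isobaric: P stays 252 kPa; V/T = const ⇒ T₂ = 767 K, V₂ = 24.6 L.
W = PΔV = 252×(24.6−11.4) kPa·L = 3330 J.
ΔU = nCvΔT = 0.973×25.2×(767−355) = 10100 J.
Q = ΔU + W = nCpΔT = 13400 J.
State after step 1: P = 252 kPa, V = 24.6 L, T = 767 K.
Step 2 — Isochoric: V stays 24.6 L; P/T = const ⇒ T₂ = 557 K, P₂ = 183 kPa.
W = 0 (no volume change).
ΔU = nCvΔT = 0.973×25.2×(557−767) = -5140 J.
Q = ΔU = -5140 J.
Net over both steps: W = 3330 J, Q = 8290 J, ΔU = 4950 J.

8290 J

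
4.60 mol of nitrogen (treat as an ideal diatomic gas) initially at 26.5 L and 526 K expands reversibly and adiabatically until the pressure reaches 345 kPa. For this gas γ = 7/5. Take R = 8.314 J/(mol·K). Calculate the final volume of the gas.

P₁ = nRT₁/V₁ = 4.60×8.314×526/26.5 = 759 kPa.
Adiabatic: T₂/T₁ = (P₂/P₁)^((γ−1)/γ) ⇒ T₂ = 526×(0.454)^0.286 = 420 K; V₂ = 46.5 L.

46.5 L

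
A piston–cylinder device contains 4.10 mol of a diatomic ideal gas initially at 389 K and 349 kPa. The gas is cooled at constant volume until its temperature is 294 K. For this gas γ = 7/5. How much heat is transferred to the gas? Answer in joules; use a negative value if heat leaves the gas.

-8100 J

V₁ = nRT₁/P₁ = 4.10×8.314×389/349 = 38.0 L.
Isochoric: V stays 38.0 L; P/T = const ⇒ T₂ = 294 K, P₂ = 264 kPa.
W = 0 (no volume change).
ΔU = nCvΔT = 4.10×20.8×(294−389) = -8100 J.
Q = ΔU = -8100 J.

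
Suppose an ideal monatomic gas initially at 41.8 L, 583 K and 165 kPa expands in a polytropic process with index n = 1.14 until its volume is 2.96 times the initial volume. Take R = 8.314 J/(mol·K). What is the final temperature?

Polytropic n=1.14: T₂ = T₁(V₁/V₂)^(n−1) = 583×(0.338)^0.14 = 501 K; P₂ = P₁(V₁/V₂)^n = 47.9 kPa.

501 K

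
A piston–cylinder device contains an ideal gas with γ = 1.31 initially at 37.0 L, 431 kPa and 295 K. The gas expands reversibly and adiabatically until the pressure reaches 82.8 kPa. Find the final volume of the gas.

Adiabatic: T₂/T₁ = (P₂/P₁)^((γ−1)/γ) ⇒ T₂ = 295×(0.192)^0.237 = 200 K; V₂ = 130 L.

130 L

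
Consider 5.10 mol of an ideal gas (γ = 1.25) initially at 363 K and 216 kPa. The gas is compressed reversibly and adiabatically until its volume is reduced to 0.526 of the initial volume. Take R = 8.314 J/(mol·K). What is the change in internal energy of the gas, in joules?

10700 J

V₁ = nRT₁/P₁ = 5.10×8.314×363/216 = 71.3 L.
Adiabatic: TV^(γ−1) = const ⇒ T₂ = 363×(1.90)^0.250 = 426 K; PV^γ = const ⇒ P₂ = 482 kPa.
For an ideal gas ΔU = nCvΔT with Cv = R/(γ−1) = 33.3 J/(mol·K).
ΔU = 5.10×33.3×(426−363) = 10700 J.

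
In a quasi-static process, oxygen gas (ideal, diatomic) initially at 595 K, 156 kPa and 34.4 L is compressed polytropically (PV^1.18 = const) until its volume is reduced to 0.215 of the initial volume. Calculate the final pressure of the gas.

Polytropic n=1.18: T₂ = T₁(V₁/V₂)^(n−1) = 595×(4.65)^0.18 = 785 K; P₂ = P₁(V₁/V₂)^n = 957 kPa.

957 kPa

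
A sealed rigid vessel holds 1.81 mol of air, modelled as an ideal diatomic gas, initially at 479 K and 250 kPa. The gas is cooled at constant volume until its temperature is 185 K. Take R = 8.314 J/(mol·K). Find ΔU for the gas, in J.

V₁ = nRT₁/P₁ = 1.81×8.314×479/250 = 28.8 L.
Isochoric: V stays 28.8 L; P/T = const ⇒ T₂ = 185 K, P₂ = 96.6 kPa.
For an ideal gas ΔU = nCvΔT with Cv = (5/2)R = 20.8 J/(mol·K).
ΔU = 1.81×20.8×(185−479) = -11100 J.

-11100 J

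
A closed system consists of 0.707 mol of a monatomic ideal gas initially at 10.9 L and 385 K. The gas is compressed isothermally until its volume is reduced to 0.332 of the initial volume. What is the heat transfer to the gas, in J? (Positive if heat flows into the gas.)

P₁ = nRT₁/V₁ = 0.707×8.314×385/10.9 = 208 kPa.
Isothermal: T stays 385 K; PV = const ⇒ V₂ = 3.62 L, P₂ = 625 kPa.
ΔU = 0 (ideal gas, T constant).
W = nRT ln(V₂/V₁) = 0.707×8.314×385×ln(0.332) = -2500 J.
Q = ΔU + W = -2500 J.

-2500 J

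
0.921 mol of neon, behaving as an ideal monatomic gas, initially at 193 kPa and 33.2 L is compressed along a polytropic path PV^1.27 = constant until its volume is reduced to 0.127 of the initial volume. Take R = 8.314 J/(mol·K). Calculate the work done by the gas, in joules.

T₁ = P₁V₁/(nR) = 193×33.2/(0.921×8.314) = 837 K.
Polytropic n=1.27: T₂ = T₁(V₁/V₂)^(n−1) = 837×(7.87)^0.27 = 1460 K; P₂ = P₁(V₁/V₂)^n = 2650 kPa.
W = (P₁V₁−P₂V₂)/(n−1) = (193×33.2−2650×4.22)/0.27 = -17700 J.

-17700 J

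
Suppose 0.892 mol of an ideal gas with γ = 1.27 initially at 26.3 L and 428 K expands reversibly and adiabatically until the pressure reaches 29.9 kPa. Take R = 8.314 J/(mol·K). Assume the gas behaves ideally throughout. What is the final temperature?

318 K

P₁ = nRT₁/V₁ = 0.892×8.314×428/26.3 = 121 kPa.
Adiabatic: T₂/T₁ = (P₂/P₁)^((γ−1)/γ) ⇒ T₂ = 428×(0.248)^0.213 = 318 K; V₂ = 78.9 L.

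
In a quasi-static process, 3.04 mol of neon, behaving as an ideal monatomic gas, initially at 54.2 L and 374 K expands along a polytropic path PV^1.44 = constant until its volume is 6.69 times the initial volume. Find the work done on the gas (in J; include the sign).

-12200 J

P₁ = nRT₁/V₁ = 3.04×8.314×374/54.2 = 174 kPa.
Polytropic n=1.44: T₂ = T₁(V₁/V₂)^(n−1) = 374×(0.149)^0.44 = 162 K; P₂ = P₁(V₁/V₂)^n = 11.3 kPa.
W = (P₁V₁−P₂V₂)/(n−1) = (174×54.2−11.3×363)/0.44 = 12200 J.
Work done on the gas = −W_by = -12200 J.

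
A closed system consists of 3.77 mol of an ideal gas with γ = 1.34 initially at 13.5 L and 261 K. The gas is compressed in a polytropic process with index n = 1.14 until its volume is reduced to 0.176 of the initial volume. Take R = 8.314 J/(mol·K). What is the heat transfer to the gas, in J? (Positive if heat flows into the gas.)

-9460 J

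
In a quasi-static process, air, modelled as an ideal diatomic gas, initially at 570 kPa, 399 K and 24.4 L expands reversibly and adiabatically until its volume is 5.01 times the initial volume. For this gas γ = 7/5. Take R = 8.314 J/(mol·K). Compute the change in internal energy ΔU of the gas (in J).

-16500 J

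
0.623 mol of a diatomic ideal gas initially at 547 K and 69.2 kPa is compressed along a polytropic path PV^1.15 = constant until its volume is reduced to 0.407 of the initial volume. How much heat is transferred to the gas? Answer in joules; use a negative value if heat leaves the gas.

-1700 J

V₁ = nRT₁/P₁ = 0.623×8.314×547/69.2 = 40.9 L.
Polytropic n=1.15: T₂ = T₁(V₁/V₂)^(n−1) = 547×(2.46)^0.15 = 626 K; P₂ = P₁(V₁/V₂)^n = 195 kPa.
W = (P₁V₁−P₂V₂)/(n−1) = (69.2×40.9−195×16.7)/0.15 = -2730 J.
ΔU = nCvΔT = 0.623×20.8×(626−547) = 1020 J.
Q = ΔU + W = -1700 J.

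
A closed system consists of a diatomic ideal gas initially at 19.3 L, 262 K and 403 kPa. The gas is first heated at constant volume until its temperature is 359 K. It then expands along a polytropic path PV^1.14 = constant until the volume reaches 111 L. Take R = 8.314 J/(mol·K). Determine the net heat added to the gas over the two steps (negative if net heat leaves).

n = P₁V₁/(RT₁) = 403×19.3/(8.314×262) = 3.57 mol.
Step 1 — Isochoric: V stays 19.3 L; P/T = const ⇒ T₂ = 359 K, P₂ = 552 kPa.
W = 0 (no volume change).
ΔU = nCvΔT = 3.57×20.8×(359−262) = 7200 J.
Q = ΔU = 7200 J.
State after step 1: P = 552 kPa, V = 19.3 L, T = 359 K.
Step 2 — Polytropic n=1.14: T₂ = T₁(V₁/V₂)^(n−1) = 359×(0.174)^0.14 = 281 K; P₂ = P₁(V₁/V₂)^n = 75.2 kPa.
W = (P₁V₁−P₂V₂)/(n−1) = (552×19.3−75.2×111)/0.14 = 16500 J.
ΔU = nCvΔT = 3.57×20.8×(281−359) = -5790 J.
Q = ΔU + W = 10700 J.
Net over both steps: W = 16500 J, Q = 17900 J, ΔU = 1410 J.

17900 J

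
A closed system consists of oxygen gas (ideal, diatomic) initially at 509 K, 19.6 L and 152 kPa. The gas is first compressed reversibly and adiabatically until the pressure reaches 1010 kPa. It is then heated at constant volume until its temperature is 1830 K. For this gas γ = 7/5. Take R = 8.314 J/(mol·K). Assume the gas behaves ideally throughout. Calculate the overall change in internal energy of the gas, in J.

n = P₁V₁/(RT₁) = 152×19.6/(8.314×509) = 0.704 mol.
Step 1 — Adiabatic: T₂/T₁ = (P₂/P₁)^((γ−1)/γ) ⇒ T₂ = 509×(6.64)^0.286 = 874 K; V₂ = 5.07 L.
ΔU = nCvΔT = 0.704×20.8×(874−509) = 5350 J.
Q = 0 for an adiabatic process, so W = −ΔU = -5350 J.
State after step 1: P = 1010 kPa, V = 5.07 L, T = 874 K.
Step 2 — Isochoric: V stays 5.07 L; P/T = const ⇒ T₂ = 1830 K, P₂ = 2110 kPa.
W = 0 (no volume change).
ΔU = nCvΔT = 0.704×20.8×(1830−874) = 14000 J.
Q = ΔU = 14000 J.
Net over both steps: W = -5350 J, Q = 14000 J, ΔU = 19300 J.

19300 J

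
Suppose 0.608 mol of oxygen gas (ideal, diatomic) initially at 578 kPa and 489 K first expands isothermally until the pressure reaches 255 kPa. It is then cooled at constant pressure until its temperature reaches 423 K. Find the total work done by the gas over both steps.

1690 J

V₁ = nRT₁/P₁ = 0.608×8.314×489/578 = 4.28 L.
Step 1 — Isothermal: T stays 489 K; PV = const ⇒ V₂ = 9.69 L, P₂ = 255 kPa.
ΔU = 0 (ideal gas, T constant).
W = nRT ln(V₂/V₁) = 0.608×8.314×489×ln(2.27) = 2020 J.
Q = ΔU + W = 2020 J.
State after step 1: P = 255 kPa, V = 9.69 L, T = 489 K.
Step 2 — Isobaric: P stays 255 kPa; V/T = const ⇒ T₂ = 423 K, V₂ = 8.39 L.
W = PΔV = 255×(8.39−9.69) kPa·L = -334 J.
ΔU = nCvΔT = 0.608×20.8×(423−489) = -834 J.
Q = ΔU + W = nCpΔT = -1170 J.
Net over both steps: W = 1690 J, Q = 855 J, ΔU = -834 J.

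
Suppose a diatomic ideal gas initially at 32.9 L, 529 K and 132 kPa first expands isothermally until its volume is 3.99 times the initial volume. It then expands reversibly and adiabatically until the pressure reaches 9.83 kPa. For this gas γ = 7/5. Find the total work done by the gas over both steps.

n = P₁V₁/(RT₁) = 132×32.9/(8.314×529) = 0.987 mol.
Step 1 — Isothermal: T stays 529 K; PV = const ⇒ V₂ = 131 L, P₂ = 33.1 kPa.
ΔU = 0 (ideal gas, T constant).
W = nRT ln(V₂/V₁) = 0.987×8.314×529×ln(3.99) = 6010 J.
Q = ΔU + W = 6010 J.
State after step 1: P = 33.1 kPa, V = 131 L, T = 529 K.
Step 2 — Adiabatic: T₂/T₁ = (P₂/P₁)^((γ−1)/γ) ⇒ T₂ = 529×(0.297)^0.286 = 374 K; V₂ = 312 L.
ΔU = nCvΔT = 0.987×20.8×(374−529) = -3180 J.
Q = 0 for an adiabatic process, so W = −ΔU = 3180 J.
Net over both steps: W = 9190 J, Q = 6010 J, ΔU = -3180 J.

9190 J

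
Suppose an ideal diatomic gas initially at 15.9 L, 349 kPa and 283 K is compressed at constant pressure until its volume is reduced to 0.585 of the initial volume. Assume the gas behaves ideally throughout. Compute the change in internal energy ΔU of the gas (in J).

-5760 J

n = P₁V₁/(RT₁) = 349×15.9/(8.314×283) = 2.36 mol.
Isobaric: P stays 349 kPa; V/T = const ⇒ T₂ = 166 K, V₂ = 9.30 L.
For an ideal gas ΔU = nCvΔT with Cv = (5/2)R = 20.8 J/(mol·K).
ΔU = 2.36×20.8×(166−283) = -5760 J.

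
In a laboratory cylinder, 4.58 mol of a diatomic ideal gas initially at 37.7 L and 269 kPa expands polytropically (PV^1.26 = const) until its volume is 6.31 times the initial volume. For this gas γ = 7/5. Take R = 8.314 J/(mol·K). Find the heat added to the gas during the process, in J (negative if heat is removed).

5200 J

T₁ = P₁V₁/(nR) = 269×37.7/(4.58×8.314) = 266 K.
Polytropic n=1.26: T₂ = T₁(V₁/V₂)^(n−1) = 266×(0.158)^0.26 = 165 K; P₂ = P₁(V₁/V₂)^n = 26.4 kPa.
W = (P₁V₁−P₂V₂)/(n−1) = (269×37.7−26.4×238)/0.26 = 14800 J.
ΔU = nCvΔT = 4.58×20.8×(165−266) = -9650 J.
Q = ΔU + W = 5200 J.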